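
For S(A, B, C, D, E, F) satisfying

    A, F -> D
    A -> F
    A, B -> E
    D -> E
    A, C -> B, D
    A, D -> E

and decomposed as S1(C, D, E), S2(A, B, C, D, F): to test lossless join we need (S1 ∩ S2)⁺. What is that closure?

S1 ∩ S2 = {C, D}.
D → E applies, adding E
Closure: {C, D, E}.

C, D, E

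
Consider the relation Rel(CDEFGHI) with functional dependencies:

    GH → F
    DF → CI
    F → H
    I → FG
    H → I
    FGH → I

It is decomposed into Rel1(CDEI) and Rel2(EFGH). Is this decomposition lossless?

Common attributes: Rel1 ∩ Rel2 = {E}.
No dependency enlarges {E}, so (E)⁺ = {E}.
The closure contains neither all of Rel1 = {CDEI} nor all of Rel2 = {EFGH}, so the common attributes are not a superkey of either fragment. The join is lossy.

No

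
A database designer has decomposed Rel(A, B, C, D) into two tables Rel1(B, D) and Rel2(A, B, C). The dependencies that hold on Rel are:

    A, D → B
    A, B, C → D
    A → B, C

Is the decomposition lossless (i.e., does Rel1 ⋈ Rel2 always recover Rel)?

No

Common attributes: Rel1 ∩ Rel2 = {B}.
No dependency enlarges {B}, so (B)⁺ = {B}.
The closure contains neither all of Rel1 = {B, D} nor all of Rel2 = {A, B, C}, so the common attributes are not a superkey of either fragment. The join is lossy.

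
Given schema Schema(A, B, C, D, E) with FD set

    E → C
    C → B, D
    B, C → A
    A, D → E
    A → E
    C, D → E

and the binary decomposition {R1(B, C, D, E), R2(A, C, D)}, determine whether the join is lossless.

Yes

Common attributes: R1 ∩ R2 = {C, D}.
Closure of {C, D}: C → B, D applies, adding B; B, C → A applies, adding A; A, D → E applies, adding E. So (C, D)⁺ = {A, B, C, D, E}.
This closure contains every attribute of R1, so R1 ∩ R2 → R1. The join is lossless.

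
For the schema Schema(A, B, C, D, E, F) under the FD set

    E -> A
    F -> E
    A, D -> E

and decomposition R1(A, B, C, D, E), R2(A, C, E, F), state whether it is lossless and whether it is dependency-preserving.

lossy but dependency-preserving

Lossless test: (A, C, E)⁺ = {A, C, E}, which is a superkey of neither fragment — lossy.
Dependency preservation: every FD's attributes lie within a single fragment, so each can be enforced locally — preserved.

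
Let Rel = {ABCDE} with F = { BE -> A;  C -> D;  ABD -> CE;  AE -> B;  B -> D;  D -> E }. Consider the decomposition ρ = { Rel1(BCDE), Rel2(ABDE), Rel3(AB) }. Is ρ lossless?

Chase test. Columns are ABCDE; row i has aⱼ where attribute j ∈ Reli, else bᵢⱼ.
Initial tableau (one row per fragment):
  row 1: b11 a2 a3 a4 a5
  row 2: a1 a2 b23 a4 a5
  row 3: a1 a2 b33 b34 b35
Rows 1 and 2 agree on BE; apply BE→A and equate their A entries.
Rows 1 and 2 agree on ABD; apply ABD→CE and equate their CE entries.
Rows 1 and 3 agree on B; apply B→D and equate their D entries.
Rows 1 and 3 agree on D; apply D→E and equate their E entries.
Rows 1 and 3 agree on ABD; apply ABD→CE and equate their CE entries.
Row 1 is now all distinguished symbols — the join is lossless.

Yes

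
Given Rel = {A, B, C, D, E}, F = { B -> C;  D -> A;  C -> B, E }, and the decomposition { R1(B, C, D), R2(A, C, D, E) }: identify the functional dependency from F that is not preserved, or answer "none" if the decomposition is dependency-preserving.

B → C lies within R1.
D → A lies within R2.
C → B, E: restricted closure across fragments reaches B, E.
Every dependency is enforceable on the fragments, so the decomposition is dependency-preserving.

none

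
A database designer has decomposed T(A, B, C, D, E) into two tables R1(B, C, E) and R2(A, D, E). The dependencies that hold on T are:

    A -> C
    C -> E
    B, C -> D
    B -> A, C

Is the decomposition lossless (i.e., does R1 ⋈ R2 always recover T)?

Common attributes: R1 ∩ R2 = {E}.
No dependency enlarges {E}, so (E)⁺ = {E}.
The closure contains neither all of R1 = {B, C, E} nor all of R2 = {A, D, E}, so the common attributes are not a superkey of either fragment. The join is lossy.

No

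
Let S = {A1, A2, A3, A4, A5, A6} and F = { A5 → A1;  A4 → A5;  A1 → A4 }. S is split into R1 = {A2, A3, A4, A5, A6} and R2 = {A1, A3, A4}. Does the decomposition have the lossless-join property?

Common attributes: R1 ∩ R2 = {A3, A4}.
Closure of {A3, A4}: A4 → A5 applies, adding A5; A5 → A1 applies, adding A1. So (A3, A4)⁺ = {A1, A3, A4, A5}.
This closure contains every attribute of R2, so R1 ∩ R2 → R2. The join is lossless.

Yes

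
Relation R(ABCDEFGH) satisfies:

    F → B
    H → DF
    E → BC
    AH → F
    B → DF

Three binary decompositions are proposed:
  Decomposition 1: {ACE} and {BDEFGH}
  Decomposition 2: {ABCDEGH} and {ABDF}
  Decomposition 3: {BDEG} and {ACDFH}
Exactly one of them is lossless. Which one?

Decomposition 2

Decomposition 1: common = {E}, closure = {BCDEF} → lossy.
Decomposition 2: common = {ABD}, closure = {ABDF} → lossless.
Decomposition 3: common = {D}, closure = {D} → lossy.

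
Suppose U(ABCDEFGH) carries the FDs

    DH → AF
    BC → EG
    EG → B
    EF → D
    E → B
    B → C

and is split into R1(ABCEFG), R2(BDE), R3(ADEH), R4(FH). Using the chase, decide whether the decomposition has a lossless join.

Chase test. Columns are ABCDEFGH; row i has aⱼ where attribute j ∈ Ri, else bᵢⱼ.
Initial tableau (one row per fragment):
  row 1: a1 a2 a3 b14 a5 a6 a7 b18
  row 2: b21 a2 b23 a4 a5 b26 b27 b28
  row 3: a1 b32 b33 a4 a5 b36 b37 a8
  row 4: b41 b42 b43 b44 b45 a6 b47 a8
Rows 1 and 3 agree on E; apply E→B and equate their B entries.
Rows 1 and 2 agree on B; apply B→C and equate their C entries.
Rows 1 and 3 agree on B; apply B→C and equate their C entries.
Rows 1 and 2 agree on BC; apply BC→EG and equate their EG entries.
Rows 1 and 3 agree on BC; apply BC→EG and equate their EG entries.
No row becomes fully distinguished — the join is lossy.

No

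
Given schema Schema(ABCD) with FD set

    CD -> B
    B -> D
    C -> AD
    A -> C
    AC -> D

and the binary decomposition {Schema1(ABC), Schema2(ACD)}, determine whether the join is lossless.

Yes

Common attributes: Schema1 ∩ Schema2 = {AC}.
Closure of {AC}: C → AD applies, adding D; CD → B applies, adding B. So (AC)⁺ = {ABCD}.
This closure contains every attribute of Schema1, so Schema1 ∩ Schema2 → Schema1. The join is lossless.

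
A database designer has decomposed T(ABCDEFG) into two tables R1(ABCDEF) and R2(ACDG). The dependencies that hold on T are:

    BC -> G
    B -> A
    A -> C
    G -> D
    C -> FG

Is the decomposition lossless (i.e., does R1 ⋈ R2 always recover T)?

Yes

Common attributes: R1 ∩ R2 = {ACD}.
Closure of {ACD}: C → FG applies, adding FG. So (ACD)⁺ = {ACDFG}.
This closure contains every attribute of R2, so R1 ∩ R2 → R2. The join is lossless.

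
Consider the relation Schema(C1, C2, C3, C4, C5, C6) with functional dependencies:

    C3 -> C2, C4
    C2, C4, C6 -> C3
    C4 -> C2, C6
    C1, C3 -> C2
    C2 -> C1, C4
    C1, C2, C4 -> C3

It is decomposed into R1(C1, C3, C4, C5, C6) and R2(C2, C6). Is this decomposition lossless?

No

Common attributes: R1 ∩ R2 = {C6}.
No dependency enlarges {C6}, so (C6)⁺ = {C6}.
The closure contains neither all of R1 = {C1, C3, C4, C5, C6} nor all of R2 = {C2, C6}, so the common attributes are not a superkey of either fragment. The join is lossy.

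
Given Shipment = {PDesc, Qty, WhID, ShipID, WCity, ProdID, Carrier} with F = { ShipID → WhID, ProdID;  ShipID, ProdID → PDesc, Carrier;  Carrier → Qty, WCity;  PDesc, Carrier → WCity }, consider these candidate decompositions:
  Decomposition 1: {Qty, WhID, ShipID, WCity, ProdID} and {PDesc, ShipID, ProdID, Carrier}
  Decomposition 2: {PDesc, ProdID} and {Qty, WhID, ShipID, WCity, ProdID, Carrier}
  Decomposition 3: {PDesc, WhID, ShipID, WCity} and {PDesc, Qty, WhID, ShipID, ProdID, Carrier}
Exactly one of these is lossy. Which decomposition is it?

Decomposition 1: common = {ShipID, ProdID}, closure = {PDesc, Qty, WhID, ShipID, WCity, ProdID, Carrier} → lossless.
Decomposition 2: common = {ProdID}, closure = {ProdID} → lossy.
Decomposition 3: common = {PDesc, WhID, ShipID}, closure = {PDesc, Qty, WhID, ShipID, WCity, ProdID, Carrier} → lossless.

Decomposition 2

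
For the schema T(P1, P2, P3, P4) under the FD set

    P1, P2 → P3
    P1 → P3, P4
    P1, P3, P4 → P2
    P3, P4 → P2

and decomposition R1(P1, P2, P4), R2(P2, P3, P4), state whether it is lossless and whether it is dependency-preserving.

lossy and not dependency-preserving

Lossless test: (P2, P4)⁺ = {P2, P4}, which is a superkey of neither fragment — lossy.
Dependency preservation: the restricted closure of {P1, P2} across the fragments never reaches {P3}, so P1, P2 → P3 cannot be enforced without a join — not preserved.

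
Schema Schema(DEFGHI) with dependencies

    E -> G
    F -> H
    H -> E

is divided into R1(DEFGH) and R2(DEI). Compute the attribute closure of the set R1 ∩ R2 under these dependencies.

R1 ∩ R2 = {DE}.
E → G applies, adding G
Closure: {DEG}.

DEG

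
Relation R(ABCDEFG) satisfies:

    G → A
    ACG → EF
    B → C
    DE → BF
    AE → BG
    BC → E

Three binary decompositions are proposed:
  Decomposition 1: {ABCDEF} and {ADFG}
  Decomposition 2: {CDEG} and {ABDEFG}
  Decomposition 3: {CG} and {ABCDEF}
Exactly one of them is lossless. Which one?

Decomposition 2

Decomposition 1: common = {ADF}, closure = {ADF} → lossy.
Decomposition 2: common = {DEG}, closure = {ABCDEFG} → lossless.
Decomposition 3: common = {C}, closure = {C} → lossy.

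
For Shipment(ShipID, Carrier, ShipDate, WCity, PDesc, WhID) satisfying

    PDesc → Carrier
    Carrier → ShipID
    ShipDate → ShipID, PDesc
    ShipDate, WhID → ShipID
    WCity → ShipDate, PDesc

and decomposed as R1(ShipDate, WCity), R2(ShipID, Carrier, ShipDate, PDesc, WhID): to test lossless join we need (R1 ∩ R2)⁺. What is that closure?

ShipID, Carrier, ShipDate, PDesc

R1 ∩ R2 = {ShipDate}.
ShipDate → ShipID, PDesc applies, adding ShipID, PDesc
PDesc → Carrier applies, adding Carrier
Closure: {ShipID, Carrier, ShipDate, PDesc}.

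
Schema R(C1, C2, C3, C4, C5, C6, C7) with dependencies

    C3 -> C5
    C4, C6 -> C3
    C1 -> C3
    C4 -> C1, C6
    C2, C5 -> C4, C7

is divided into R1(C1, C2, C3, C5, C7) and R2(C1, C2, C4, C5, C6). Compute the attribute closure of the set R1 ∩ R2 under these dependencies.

C1, C2, C3, C4, C5, C6, C7

R1 ∩ R2 = {C1, C2, C5}.
C1 → C3 applies, adding C3
C2, C5 → C4, C7 applies, adding C4, C7
C4 → C1, C6 applies, adding C6
Closure: {C1, C2, C3, C4, C5, C6, C7}.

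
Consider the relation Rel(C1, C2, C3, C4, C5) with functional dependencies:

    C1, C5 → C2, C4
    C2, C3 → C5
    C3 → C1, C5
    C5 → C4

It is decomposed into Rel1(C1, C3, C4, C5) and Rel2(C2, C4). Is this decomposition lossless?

No

Common attributes: Rel1 ∩ Rel2 = {C4}.
No dependency enlarges {C4}, so (C4)⁺ = {C4}.
The closure contains neither all of Rel1 = {C1, C3, C4, C5} nor all of Rel2 = {C2, C4}, so the common attributes are not a superkey of either fragment. The join is lossy.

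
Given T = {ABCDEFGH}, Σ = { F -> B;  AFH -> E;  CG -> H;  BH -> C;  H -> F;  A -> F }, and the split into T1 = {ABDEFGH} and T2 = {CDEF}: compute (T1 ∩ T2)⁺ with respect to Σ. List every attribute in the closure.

T1 ∩ T2 = {DEF}.
F → B applies, adding B
Closure: {BDEF}.

BDEF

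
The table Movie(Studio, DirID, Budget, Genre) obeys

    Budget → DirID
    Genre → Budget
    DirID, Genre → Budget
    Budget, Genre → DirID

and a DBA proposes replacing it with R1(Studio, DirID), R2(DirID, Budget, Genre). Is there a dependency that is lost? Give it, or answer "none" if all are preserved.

none

Budget → DirID lies within R2.
Genre → Budget lies within R2.
DirID, Genre → Budget lies within R2.
Budget, Genre → DirID lies within R2.
Every dependency is enforceable on the fragments, so the decomposition is dependency-preserving.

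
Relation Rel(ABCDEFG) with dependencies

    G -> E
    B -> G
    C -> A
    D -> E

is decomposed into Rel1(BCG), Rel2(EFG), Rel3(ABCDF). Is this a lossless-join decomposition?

Chase test. Columns are ABCDEFG; row i has aⱼ where attribute j ∈ Reli, else bᵢⱼ.
Initial tableau (one row per fragment):
  row 1: b11 a2 a3 b14 b15 b16 a7
  row 2: b21 b22 b23 b24 a5 a6 a7
  row 3: a1 a2 a3 a4 b35 a6 b37
Rows 1 and 2 agree on G; apply G→E and equate their E entries.
Rows 1 and 3 agree on B; apply B→G and equate their G entries.
Rows 1 and 3 agree on C; apply C→A and equate their A entries.
Rows 1 and 3 agree on G; apply G→E and equate their E entries.
Row 3 is now all distinguished symbols — the join is lossless.

Yes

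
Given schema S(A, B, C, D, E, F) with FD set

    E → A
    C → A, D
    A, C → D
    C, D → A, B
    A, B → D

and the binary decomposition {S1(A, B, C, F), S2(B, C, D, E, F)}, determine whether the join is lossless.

Yes

Common attributes: S1 ∩ S2 = {B, C, F}.
Closure of {B, C, F}: C → A, D applies, adding A, D. So (B, C, F)⁺ = {A, B, C, D, F}.
This closure contains every attribute of S1, so S1 ∩ S2 → S1. The join is lossless.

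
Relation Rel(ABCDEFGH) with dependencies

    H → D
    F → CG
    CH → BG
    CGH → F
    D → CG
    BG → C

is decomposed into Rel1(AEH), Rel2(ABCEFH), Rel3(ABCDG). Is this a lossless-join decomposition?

No

Chase test. Columns are ABCDEFGH; row i has aⱼ where attribute j ∈ Reli, else bᵢⱼ.
Initial tableau (one row per fragment):
  row 1: a1 b12 b13 b14 a5 b16 b17 a8
  row 2: a1 a2 a3 b24 a5 a6 b27 a8
  row 3: a1 a2 a3 a4 b35 b36 a7 b38
Rows 1 and 2 agree on H; apply H→D and equate their D entries.
Rows 1 and 2 agree on D; apply D→CG and equate their CG entries.
Rows 1 and 2 agree on CH; apply CH→BG and equate their BG entries.
Rows 1 and 2 agree on CGH; apply CGH→F and equate their F entries.
No row becomes fully distinguished — the join is lossy.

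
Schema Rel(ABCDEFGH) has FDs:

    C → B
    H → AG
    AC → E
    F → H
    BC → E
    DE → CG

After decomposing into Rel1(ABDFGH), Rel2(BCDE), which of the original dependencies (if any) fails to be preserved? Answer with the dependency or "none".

DE → CG

Check DE → CG: no single fragment contains all of {CDEG}, and the restricted closure of {DE} across the fragments never reaches {CG}.
C → B is preserved.
H → AG is preserved.
AC → E is preserved.
F → H is preserved.
BC → E is preserved.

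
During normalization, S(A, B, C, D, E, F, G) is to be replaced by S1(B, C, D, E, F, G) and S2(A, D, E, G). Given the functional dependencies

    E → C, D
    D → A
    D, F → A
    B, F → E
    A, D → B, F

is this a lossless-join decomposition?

Common attributes: S1 ∩ S2 = {D, E, G}.
Closure of {D, E, G}: E → C, D applies, adding C; D → A applies, adding A; A, D → B, F applies, adding B, F. So (D, E, G)⁺ = {A, B, C, D, E, F, G}.
This closure contains every attribute of S1, so S1 ∩ S2 → S1. The join is lossless.

Yes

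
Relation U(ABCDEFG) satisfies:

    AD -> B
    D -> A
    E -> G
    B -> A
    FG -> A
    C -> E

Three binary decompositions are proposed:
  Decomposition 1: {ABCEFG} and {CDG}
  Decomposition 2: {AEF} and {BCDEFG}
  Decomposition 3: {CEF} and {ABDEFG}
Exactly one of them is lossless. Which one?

Decomposition 1: common = {CG}, closure = {CEG} → lossy.
Decomposition 2: common = {EF}, closure = {AEFG} → lossless.
Decomposition 3: common = {EF}, closure = {AEFG} → lossy.

Decomposition 2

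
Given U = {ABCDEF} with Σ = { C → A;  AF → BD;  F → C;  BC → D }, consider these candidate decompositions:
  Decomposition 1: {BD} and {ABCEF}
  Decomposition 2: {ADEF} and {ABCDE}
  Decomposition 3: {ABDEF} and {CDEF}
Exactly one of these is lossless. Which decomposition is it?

Decomposition 3

Decomposition 1: common = {B}, closure = {B} → lossy.
Decomposition 2: common = {ADE}, closure = {ADE} → lossy.
Decomposition 3: common = {DEF}, closure = {ABCDEF} → lossless.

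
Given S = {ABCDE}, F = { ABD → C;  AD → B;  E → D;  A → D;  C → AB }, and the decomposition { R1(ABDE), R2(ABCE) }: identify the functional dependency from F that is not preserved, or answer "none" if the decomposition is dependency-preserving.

none

ABD → C: restricted closure across fragments reaches C.
AD → B lies within R1.
E → D lies within R1.
A → D lies within R1.
C → AB lies within R2.
Every dependency is enforceable on the fragments, so the decomposition is dependency-preserving.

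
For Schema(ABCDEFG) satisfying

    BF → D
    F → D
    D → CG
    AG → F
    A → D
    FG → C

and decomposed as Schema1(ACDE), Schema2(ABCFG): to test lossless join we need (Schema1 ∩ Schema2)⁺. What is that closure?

Schema1 ∩ Schema2 = {AC}.
A → D applies, adding D
D → CG applies, adding G
AG → F applies, adding F
Closure: {ACDFG}.

ACDFG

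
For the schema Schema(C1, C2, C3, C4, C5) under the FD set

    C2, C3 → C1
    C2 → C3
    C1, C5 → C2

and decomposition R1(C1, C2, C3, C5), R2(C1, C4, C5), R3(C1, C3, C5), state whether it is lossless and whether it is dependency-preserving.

Lossless test (chase): Rows 1 and 2 agree on C1, C5; apply C1, C5→C2 and equate their C2 entries. Rows 1 and 3 agree on C1, C5; apply C1, C5→C2 and equate their C2 entries. Rows 1 and 2 agree on C2; apply C2→C3 and equate their C3 entries. Row 2 is now all distinguished symbols — the join is lossless.
Dependency preservation: every FD's attributes lie within a single fragment, so each can be enforced locally — preserved.

lossless and dependency-preserving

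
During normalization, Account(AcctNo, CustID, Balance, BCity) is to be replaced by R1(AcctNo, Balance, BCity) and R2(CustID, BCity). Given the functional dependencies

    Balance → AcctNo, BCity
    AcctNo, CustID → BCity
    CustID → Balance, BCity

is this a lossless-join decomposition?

Common attributes: R1 ∩ R2 = {BCity}.
No dependency enlarges {BCity}, so (BCity)⁺ = {BCity}.
The closure contains neither all of R1 = {AcctNo, Balance, BCity} nor all of R2 = {CustID, BCity}, so the common attributes are not a superkey of either fragment. The join is lossy.

No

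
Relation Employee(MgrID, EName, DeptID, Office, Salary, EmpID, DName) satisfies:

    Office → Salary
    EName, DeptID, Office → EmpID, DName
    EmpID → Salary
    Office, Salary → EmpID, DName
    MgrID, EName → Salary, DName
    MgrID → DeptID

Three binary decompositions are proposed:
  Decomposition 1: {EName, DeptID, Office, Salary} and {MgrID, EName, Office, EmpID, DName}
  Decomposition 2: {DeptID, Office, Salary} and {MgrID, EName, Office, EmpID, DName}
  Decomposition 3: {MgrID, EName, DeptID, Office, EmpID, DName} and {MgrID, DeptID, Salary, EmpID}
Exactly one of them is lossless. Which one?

Decomposition 3

Decomposition 1: common = {EName, Office}, closure = {EName, Office, Salary, EmpID, DName} → lossy.
Decomposition 2: common = {Office}, closure = {Office, Salary, EmpID, DName} → lossy.
Decomposition 3: common = {MgrID, DeptID, EmpID}, closure = {MgrID, DeptID, Salary, EmpID} → lossless.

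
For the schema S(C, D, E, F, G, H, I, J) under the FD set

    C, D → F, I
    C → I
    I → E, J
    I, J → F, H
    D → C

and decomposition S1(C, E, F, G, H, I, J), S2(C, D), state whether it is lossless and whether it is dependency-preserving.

Lossless test: (C)⁺ = {C, E, F, H, I, J}, which is a superkey of neither fragment — lossy.
Dependency preservation: C, D → F, I is not contained in any single fragment, but the restricted closure of its left-hand side across the fragments still reaches the right-hand side; the remaining FDs each lie inside some fragment. All dependencies are preserved.

lossy but dependency-preserving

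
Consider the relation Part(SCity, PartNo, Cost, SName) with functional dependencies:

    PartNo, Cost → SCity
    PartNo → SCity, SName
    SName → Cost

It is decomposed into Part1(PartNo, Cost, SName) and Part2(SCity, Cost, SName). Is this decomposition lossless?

Common attributes: Part1 ∩ Part2 = {Cost, SName}.
No dependency enlarges {Cost, SName}, so (Cost, SName)⁺ = {Cost, SName}.
The closure contains neither all of Part1 = {PartNo, Cost, SName} nor all of Part2 = {SCity, Cost, SName}, so the common attributes are not a superkey of either fragment. The join is lossy.

No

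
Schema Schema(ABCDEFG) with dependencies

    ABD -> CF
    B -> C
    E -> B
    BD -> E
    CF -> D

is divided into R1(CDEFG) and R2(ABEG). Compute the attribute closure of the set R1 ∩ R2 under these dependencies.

BCEG

R1 ∩ R2 = {EG}.
E → B applies, adding B
B → C applies, adding C
Closure: {BCEG}.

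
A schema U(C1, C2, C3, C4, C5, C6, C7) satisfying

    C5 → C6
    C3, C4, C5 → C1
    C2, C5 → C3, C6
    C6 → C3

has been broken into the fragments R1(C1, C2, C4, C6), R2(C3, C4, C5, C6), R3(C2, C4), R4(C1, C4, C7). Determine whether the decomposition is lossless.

Chase test. Columns are C1, C2, C3, C4, C5, C6, C7; row i has aⱼ where attribute j ∈ Ri, else bᵢⱼ.
Initial tableau (one row per fragment):
  row 1: a1 a2 b13 a4 b15 a6 b17
  row 2: b21 b22 a3 a4 a5 a6 b27
  row 3: b31 a2 b33 a4 b35 b36 b37
  row 4: a1 b42 b43 a4 b45 b46 a7
Rows 1 and 2 agree on C6; apply C6→C3 and equate their C3 entries.
No row becomes fully distinguished — the join is lossy.

No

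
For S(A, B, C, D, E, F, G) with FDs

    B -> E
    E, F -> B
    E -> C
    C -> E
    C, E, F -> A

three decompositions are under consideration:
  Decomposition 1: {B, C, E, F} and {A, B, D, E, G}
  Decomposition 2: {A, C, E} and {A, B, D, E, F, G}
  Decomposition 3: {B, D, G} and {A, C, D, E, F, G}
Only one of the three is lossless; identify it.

Decomposition 2

Decomposition 1: common = {B, E}, closure = {B, C, E} → lossy.
Decomposition 2: common = {A, E}, closure = {A, C, E} → lossless.
Decomposition 3: common = {D, G}, closure = {D, G} → lossy.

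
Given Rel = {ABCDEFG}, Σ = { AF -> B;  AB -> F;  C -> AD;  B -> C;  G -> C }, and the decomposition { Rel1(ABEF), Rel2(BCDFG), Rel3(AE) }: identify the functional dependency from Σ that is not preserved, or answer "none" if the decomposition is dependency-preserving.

Check C → AD: no single fragment contains all of {ACD}, and the restricted closure of {C} across the fragments never reaches {AD}.
AF → B is preserved.
AB → F is preserved.
B → C is preserved.
G → C is preserved.

C -> AD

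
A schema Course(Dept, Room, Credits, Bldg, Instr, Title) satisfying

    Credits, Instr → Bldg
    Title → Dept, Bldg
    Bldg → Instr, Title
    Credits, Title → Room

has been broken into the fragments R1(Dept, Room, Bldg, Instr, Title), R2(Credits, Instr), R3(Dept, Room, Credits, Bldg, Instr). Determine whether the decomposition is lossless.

Chase test. Columns are Dept, Room, Credits, Bldg, Instr, Title; row i has aⱼ where attribute j ∈ Ri, else bᵢⱼ.
Initial tableau (one row per fragment):
  row 1: a1 a2 b13 a4 a5 a6
  row 2: b21 b22 a3 b24 a5 b26
  row 3: a1 a2 a3 a4 a5 b36
Rows 2 and 3 agree on Credits, Instr; apply Credits, Instr→Bldg and equate their Bldg entries.
Rows 1 and 2 agree on Bldg; apply Bldg→Instr, Title and equate their Instr, Title entries.
Rows 1 and 3 agree on Bldg; apply Bldg→Instr, Title and equate their Instr, Title entries.
Rows 2 and 3 agree on Credits, Title; apply Credits, Title→Room and equate their Room entries.
Rows 1 and 2 agree on Title; apply Title→Dept, Bldg and equate their Dept, Bldg entries.
Row 2 is now all distinguished symbols — the join is lossless.

Yes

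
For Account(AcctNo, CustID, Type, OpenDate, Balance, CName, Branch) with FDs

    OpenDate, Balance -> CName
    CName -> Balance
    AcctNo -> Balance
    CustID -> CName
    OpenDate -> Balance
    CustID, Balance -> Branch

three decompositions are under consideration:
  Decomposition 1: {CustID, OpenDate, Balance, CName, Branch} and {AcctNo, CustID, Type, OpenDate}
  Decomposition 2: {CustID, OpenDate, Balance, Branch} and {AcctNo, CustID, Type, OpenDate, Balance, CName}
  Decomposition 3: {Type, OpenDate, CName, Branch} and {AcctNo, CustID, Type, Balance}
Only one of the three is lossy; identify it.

Decomposition 3

Decomposition 1: common = {CustID, OpenDate}, closure = {CustID, OpenDate, Balance, CName, Branch} → lossless.
Decomposition 2: common = {CustID, OpenDate, Balance}, closure = {CustID, OpenDate, Balance, CName, Branch} → lossless.
Decomposition 3: common = {Type}, closure = {Type} → lossy.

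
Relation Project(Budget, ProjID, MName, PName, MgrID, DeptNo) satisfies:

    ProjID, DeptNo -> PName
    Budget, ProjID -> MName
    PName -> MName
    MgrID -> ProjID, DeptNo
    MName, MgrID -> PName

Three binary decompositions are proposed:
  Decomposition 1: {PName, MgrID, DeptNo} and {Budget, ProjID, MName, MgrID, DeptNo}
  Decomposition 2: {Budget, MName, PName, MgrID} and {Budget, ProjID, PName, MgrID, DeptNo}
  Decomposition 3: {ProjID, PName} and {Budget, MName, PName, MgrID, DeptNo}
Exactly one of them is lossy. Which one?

Decomposition 3

Decomposition 1: common = {MgrID, DeptNo}, closure = {ProjID, MName, PName, MgrID, DeptNo} → lossless.
Decomposition 2: common = {Budget, PName, MgrID}, closure = {Budget, ProjID, MName, PName, MgrID, DeptNo} → lossless.
Decomposition 3: common = {PName}, closure = {MName, PName} → lossy.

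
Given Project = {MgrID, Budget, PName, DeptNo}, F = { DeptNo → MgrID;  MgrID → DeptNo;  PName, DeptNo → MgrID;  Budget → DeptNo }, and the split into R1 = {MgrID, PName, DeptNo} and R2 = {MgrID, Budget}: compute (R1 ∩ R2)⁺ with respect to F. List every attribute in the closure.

R1 ∩ R2 = {MgrID}.
MgrID → DeptNo applies, adding DeptNo
Closure: {MgrID, DeptNo}.

MgrID, DeptNo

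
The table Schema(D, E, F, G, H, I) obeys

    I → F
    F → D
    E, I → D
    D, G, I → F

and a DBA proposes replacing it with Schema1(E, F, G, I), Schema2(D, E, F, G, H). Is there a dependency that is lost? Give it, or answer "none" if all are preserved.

I → F lies within Schema1.
F → D lies within Schema2.
E, I → D: restricted closure across fragments reaches D.
D, G, I → F: restricted closure across fragments reaches F.
Every dependency is enforceable on the fragments, so the decomposition is dependency-preserving.

none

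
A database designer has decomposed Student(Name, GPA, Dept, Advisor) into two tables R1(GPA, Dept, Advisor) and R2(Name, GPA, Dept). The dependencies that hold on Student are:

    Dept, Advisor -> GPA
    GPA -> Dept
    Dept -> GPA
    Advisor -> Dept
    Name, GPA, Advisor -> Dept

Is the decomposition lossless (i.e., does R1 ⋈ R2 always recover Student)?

No

Common attributes: R1 ∩ R2 = {GPA, Dept}.
No dependency enlarges {GPA, Dept}, so (GPA, Dept)⁺ = {GPA, Dept}.
The closure contains neither all of R1 = {GPA, Dept, Advisor} nor all of R2 = {Name, GPA, Dept}, so the common attributes are not a superkey of either fragment. The join is lossy.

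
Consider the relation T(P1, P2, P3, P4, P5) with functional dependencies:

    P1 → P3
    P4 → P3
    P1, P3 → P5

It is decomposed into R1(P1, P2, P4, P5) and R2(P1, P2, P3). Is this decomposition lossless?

Yes

Common attributes: R1 ∩ R2 = {P1, P2}.
Closure of {P1, P2}: P1 → P3 applies, adding P3; P1, P3 → P5 applies, adding P5. So (P1, P2)⁺ = {P1, P2, P3, P5}.
This closure contains every attribute of R2, so R1 ∩ R2 → R2. The join is lossless.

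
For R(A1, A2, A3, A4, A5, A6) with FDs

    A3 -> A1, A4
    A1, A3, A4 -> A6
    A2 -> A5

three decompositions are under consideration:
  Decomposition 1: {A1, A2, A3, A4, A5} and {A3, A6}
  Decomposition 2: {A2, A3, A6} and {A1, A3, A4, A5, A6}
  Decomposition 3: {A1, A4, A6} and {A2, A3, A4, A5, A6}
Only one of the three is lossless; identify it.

Decomposition 1: common = {A3}, closure = {A1, A3, A4, A6} → lossless.
Decomposition 2: common = {A3, A6}, closure = {A1, A3, A4, A6} → lossy.
Decomposition 3: common = {A4, A6}, closure = {A4, A6} → lossy.

Decomposition 1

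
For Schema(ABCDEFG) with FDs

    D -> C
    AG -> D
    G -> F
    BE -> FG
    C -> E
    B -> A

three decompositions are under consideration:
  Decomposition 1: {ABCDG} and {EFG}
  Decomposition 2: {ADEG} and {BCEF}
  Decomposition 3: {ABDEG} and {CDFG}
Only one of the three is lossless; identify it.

Decomposition 1: common = {G}, closure = {FG} → lossy.
Decomposition 2: common = {E}, closure = {E} → lossy.
Decomposition 3: common = {DG}, closure = {CDEFG} → lossless.

Decomposition 3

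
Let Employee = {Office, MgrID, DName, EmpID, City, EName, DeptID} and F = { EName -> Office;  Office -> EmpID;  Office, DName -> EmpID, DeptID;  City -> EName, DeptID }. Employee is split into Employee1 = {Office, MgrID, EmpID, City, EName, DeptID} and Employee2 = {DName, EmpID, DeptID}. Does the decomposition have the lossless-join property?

Common attributes: Employee1 ∩ Employee2 = {EmpID, DeptID}.
No dependency enlarges {EmpID, DeptID}, so (EmpID, DeptID)⁺ = {EmpID, DeptID}.
The closure contains neither all of Employee1 = {Office, MgrID, EmpID, City, EName, DeptID} nor all of Employee2 = {DName, EmpID, DeptID}, so the common attributes are not a superkey of either fragment. The join is lossy.

No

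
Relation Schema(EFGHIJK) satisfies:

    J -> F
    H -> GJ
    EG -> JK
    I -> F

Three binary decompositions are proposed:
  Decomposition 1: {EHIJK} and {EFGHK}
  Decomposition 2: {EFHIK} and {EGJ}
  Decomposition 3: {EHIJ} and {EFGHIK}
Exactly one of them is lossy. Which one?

Decomposition 2

Decomposition 1: common = {EHK}, closure = {EFGHJK} → lossless.
Decomposition 2: common = {E}, closure = {E} → lossy.
Decomposition 3: common = {EHI}, closure = {EFGHIJK} → lossless.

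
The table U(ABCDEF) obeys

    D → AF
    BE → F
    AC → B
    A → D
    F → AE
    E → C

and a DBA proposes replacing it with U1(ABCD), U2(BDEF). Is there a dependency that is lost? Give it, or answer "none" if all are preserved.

Check E → C: no single fragment contains all of {CE}, and the restricted closure of {E} across the fragments never reaches {C}.
D → AF is preserved.
BE → F is preserved.
AC → B is preserved.
A → D is preserved.
F → AE is preserved.

E → C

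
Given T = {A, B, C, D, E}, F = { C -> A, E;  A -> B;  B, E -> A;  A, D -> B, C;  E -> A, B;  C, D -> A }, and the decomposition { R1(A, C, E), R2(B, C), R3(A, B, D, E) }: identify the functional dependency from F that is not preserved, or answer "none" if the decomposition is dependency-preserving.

A, D -> B, C

Check A, D → B, C: no single fragment contains all of {A, B, C, D}, and the restricted closure of {A, D} across the fragments never reaches {B, C}.
C → A, E is preserved.
A → B is preserved.
B, E → A is preserved.
E → A, B is preserved.
C, D → A is preserved.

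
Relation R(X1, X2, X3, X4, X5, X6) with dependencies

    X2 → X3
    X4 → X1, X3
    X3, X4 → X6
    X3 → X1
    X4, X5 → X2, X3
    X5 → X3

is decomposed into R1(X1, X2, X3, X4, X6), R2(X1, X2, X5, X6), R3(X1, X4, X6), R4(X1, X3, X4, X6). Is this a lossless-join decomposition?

No

Chase test. Columns are X1, X2, X3, X4, X5, X6; row i has aⱼ where attribute j ∈ Ri, else bᵢⱼ.
Initial tableau (one row per fragment):
  row 1: a1 a2 a3 a4 b15 a6
  row 2: a1 a2 b23 b24 a5 a6
  row 3: a1 b32 b33 a4 b35 a6
  row 4: a1 b42 a3 a4 b45 a6
Rows 1 and 2 agree on X2; apply X2→X3 and equate their X3 entries.
Rows 1 and 3 agree on X4; apply X4→X1, X3 and equate their X1, X3 entries.
No row becomes fully distinguished — the join is lossy.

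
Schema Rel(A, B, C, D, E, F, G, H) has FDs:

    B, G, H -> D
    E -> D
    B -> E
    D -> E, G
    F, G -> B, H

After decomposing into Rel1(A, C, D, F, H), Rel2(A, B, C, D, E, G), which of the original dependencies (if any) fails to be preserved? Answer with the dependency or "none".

F, G -> B, H

Check F, G → B, H: no single fragment contains all of {B, F, G, H}, and the restricted closure of {F, G} across the fragments never reaches {B, H}.
B, G, H → D is preserved.
E → D is preserved.
B → E is preserved.
D → E, G is preserved.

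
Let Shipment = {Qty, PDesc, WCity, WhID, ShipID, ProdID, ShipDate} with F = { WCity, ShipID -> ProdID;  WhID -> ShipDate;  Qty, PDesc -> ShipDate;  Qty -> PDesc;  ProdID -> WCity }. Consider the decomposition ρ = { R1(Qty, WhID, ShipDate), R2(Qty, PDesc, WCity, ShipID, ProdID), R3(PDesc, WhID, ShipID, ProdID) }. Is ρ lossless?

No

Chase test. Columns are Qty, PDesc, WCity, WhID, ShipID, ProdID, ShipDate; row i has aⱼ where attribute j ∈ Ri, else bᵢⱼ.
Initial tableau (one row per fragment):
  row 1: a1 b12 b13 a4 b15 b16 a7
  row 2: a1 a2 a3 b24 a5 a6 b27
  row 3: b31 a2 b33 a4 a5 a6 b37
Rows 1 and 3 agree on WhID; apply WhID→ShipDate and equate their ShipDate entries.
Rows 1 and 2 agree on Qty; apply Qty→PDesc and equate their PDesc entries.
Rows 2 and 3 agree on ProdID; apply ProdID→WCity and equate their WCity entries.
Rows 1 and 2 agree on Qty, PDesc; apply Qty, PDesc→ShipDate and equate their ShipDate entries.
No row becomes fully distinguished — the join is lossy.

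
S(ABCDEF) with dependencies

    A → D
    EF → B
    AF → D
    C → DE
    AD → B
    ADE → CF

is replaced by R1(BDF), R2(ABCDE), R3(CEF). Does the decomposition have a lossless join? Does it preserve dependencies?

Lossless test (chase): Rows 2 and 3 agree on C; apply C→DE and equate their DE entries. No row becomes fully distinguished — the join is lossy.
Dependency preservation: the restricted closure of {EF} across the fragments never reaches {B}, so EF → B cannot be enforced without a join — not preserved.

lossy and not dependency-preserving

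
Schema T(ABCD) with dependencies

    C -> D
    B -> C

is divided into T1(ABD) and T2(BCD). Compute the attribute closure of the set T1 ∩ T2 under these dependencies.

T1 ∩ T2 = {BD}.
B → C applies, adding C
Closure: {BCD}.

BCD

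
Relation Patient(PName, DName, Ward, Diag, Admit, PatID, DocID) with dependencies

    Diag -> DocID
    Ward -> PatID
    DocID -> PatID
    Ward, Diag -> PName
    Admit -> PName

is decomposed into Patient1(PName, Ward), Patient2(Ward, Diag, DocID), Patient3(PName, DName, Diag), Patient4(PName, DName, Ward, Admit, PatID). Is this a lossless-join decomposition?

No

Chase test. Columns are PName, DName, Ward, Diag, Admit, PatID, DocID; row i has aⱼ where attribute j ∈ Patienti, else bᵢⱼ.
Initial tableau (one row per fragment):
  row 1: a1 b12 a3 b14 b15 b16 b17
  row 2: b21 b22 a3 a4 b25 b26 a7
  row 3: a1 a2 b33 a4 b35 b36 b37
  row 4: a1 a2 a3 b44 a5 a6 b47
Rows 2 and 3 agree on Diag; apply Diag→DocID and equate their DocID entries.
Rows 1 and 2 agree on Ward; apply Ward→PatID and equate their PatID entries.
Rows 1 and 4 agree on Ward; apply Ward→PatID and equate their PatID entries.
Rows 2 and 3 agree on DocID; apply DocID→PatID and equate their PatID entries.
No row becomes fully distinguished — the join is lossy.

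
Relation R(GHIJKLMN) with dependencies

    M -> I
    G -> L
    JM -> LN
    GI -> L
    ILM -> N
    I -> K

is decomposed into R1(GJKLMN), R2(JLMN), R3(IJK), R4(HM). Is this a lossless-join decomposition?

Chase test. Columns are GHIJKLMN; row i has aⱼ where attribute j ∈ Ri, else bᵢⱼ.
Initial tableau (one row per fragment):
  row 1: a1 b12 b13 a4 a5 a6 a7 a8
  row 2: b21 b22 b23 a4 b25 a6 a7 a8
  row 3: b31 b32 a3 a4 a5 b36 b37 b38
  row 4: b41 a2 b43 b44 b45 b46 a7 b48
Rows 1 and 2 agree on M; apply M→I and equate their I entries.
Rows 1 and 4 agree on M; apply M→I and equate their I entries.
Rows 1 and 2 agree on I; apply I→K and equate their K entries.
Rows 1 and 4 agree on I; apply I→K and equate their K entries.
No row becomes fully distinguished — the join is lossy.

No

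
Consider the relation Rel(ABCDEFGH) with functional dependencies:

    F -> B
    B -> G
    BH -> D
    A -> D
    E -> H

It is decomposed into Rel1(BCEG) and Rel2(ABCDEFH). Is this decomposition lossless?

Yes

Common attributes: Rel1 ∩ Rel2 = {BCE}.
Closure of {BCE}: B → G applies, adding G; E → H applies, adding H; BH → D applies, adding D. So (BCE)⁺ = {BCDEGH}.
This closure contains every attribute of Rel1, so Rel1 ∩ Rel2 → Rel1. The join is lossless.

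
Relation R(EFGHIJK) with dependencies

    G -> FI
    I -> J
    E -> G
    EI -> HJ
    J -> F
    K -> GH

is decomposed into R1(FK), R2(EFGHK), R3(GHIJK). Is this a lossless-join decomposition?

Chase test. Columns are EFGHIJK; row i has aⱼ where attribute j ∈ Ri, else bᵢⱼ.
Initial tableau (one row per fragment):
  row 1: b11 a2 b13 b14 b15 b16 a7
  row 2: a1 a2 a3 a4 b25 b26 a7
  row 3: b31 b32 a3 a4 a5 a6 a7
Rows 2 and 3 agree on G; apply G→FI and equate their FI entries.
Rows 2 and 3 agree on I; apply I→J and equate their J entries.
Rows 1 and 2 agree on K; apply K→GH and equate their GH entries.
Rows 1 and 2 agree on G; apply G→FI and equate their FI entries.
Rows 1 and 2 agree on I; apply I→J and equate their J entries.
Row 2 is now all distinguished symbols — the join is lossless.

Yes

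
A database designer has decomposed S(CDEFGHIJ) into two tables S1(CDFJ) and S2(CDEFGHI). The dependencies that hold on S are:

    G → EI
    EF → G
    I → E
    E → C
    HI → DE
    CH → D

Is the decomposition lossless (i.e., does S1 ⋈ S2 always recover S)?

Common attributes: S1 ∩ S2 = {CDF}.
No dependency enlarges {CDF}, so (CDF)⁺ = {CDF}.
The closure contains neither all of S1 = {CDFJ} nor all of S2 = {CDEFGHI}, so the common attributes are not a superkey of either fragment. The join is lossy.

No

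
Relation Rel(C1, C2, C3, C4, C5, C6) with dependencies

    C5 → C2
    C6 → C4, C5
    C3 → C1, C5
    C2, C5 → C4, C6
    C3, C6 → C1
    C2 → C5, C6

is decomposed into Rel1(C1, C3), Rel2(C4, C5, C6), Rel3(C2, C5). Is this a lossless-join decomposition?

Chase test. Columns are C1, C2, C3, C4, C5, C6; row i has aⱼ where attribute j ∈ Reli, else bᵢⱼ.
Initial tableau (one row per fragment):
  row 1: a1 b12 a3 b14 b15 b16
  row 2: b21 b22 b23 a4 a5 a6
  row 3: b31 a2 b33 b34 a5 b36
Rows 2 and 3 agree on C5; apply C5→C2 and equate their C2 entries.
Rows 2 and 3 agree on C2, C5; apply C2, C5→C4, C6 and equate their C4, C6 entries.
No row becomes fully distinguished — the join is lossy.

No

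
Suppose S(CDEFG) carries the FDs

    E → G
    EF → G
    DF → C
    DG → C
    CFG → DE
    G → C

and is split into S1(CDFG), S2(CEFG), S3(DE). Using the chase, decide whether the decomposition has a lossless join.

Yes

Chase test. Columns are CDEFG; row i has aⱼ where attribute j ∈ Si, else bᵢⱼ.
Initial tableau (one row per fragment):
  row 1: a1 a2 b13 a4 a5
  row 2: a1 b22 a3 a4 a5
  row 3: b31 a2 a3 b34 b35
Rows 2 and 3 agree on E; apply E→G and equate their G entries.
Rows 1 and 3 agree on DG; apply DG→C and equate their C entries.
Rows 1 and 2 agree on CFG; apply CFG→DE and equate their DE entries.
Row 1 is now all distinguished symbols — the join is lossless.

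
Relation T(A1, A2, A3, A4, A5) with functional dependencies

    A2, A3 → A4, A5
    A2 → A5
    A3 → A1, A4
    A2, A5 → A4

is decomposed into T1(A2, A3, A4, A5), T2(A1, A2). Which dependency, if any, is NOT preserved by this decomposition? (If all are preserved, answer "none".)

Check A3 → A1, A4: no single fragment contains all of {A1, A3, A4}, and the restricted closure of {A3} across the fragments never reaches {A1, A4}.
A2, A3 → A4, A5 is preserved.
A2 → A5 is preserved.
A2, A5 → A4 is preserved.

A3 → A1, A4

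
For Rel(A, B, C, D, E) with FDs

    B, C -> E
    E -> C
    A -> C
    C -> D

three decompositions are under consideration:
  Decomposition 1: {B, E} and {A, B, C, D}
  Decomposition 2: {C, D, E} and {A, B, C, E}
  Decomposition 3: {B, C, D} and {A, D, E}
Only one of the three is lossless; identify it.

Decomposition 2

Decomposition 1: common = {B}, closure = {B} → lossy.
Decomposition 2: common = {C, E}, closure = {C, D, E} → lossless.
Decomposition 3: common = {D}, closure = {D} → lossy.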